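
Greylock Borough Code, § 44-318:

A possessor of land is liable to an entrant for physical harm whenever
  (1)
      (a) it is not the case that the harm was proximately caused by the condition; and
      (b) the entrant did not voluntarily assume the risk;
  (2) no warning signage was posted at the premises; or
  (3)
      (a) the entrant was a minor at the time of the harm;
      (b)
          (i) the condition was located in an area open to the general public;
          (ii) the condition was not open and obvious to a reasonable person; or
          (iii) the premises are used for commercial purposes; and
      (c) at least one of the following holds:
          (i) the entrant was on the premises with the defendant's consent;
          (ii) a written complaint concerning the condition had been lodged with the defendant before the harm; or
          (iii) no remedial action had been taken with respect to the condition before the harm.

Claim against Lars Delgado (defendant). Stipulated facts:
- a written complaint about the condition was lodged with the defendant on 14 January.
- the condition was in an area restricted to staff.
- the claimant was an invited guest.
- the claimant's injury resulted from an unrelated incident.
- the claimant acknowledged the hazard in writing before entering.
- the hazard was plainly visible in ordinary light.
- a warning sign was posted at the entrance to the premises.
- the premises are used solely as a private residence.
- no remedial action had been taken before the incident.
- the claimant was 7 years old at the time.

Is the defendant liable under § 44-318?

No — not liable.

(a) not (proximate cause) — holds.
(b) no assumed risk — fails.
So (1) is not satisfied (T AND F).
(2) no signage posted — not met.
(a) entrant a minor — satisfied.
(i) public area — not met.
(ii) not open/obvious — fails.
(iii) commercial use — fails.
(b) = F OR F OR F = false.
(i) consent to enter — met.
(ii) complaint lodged — holds.
(iii) no remedial action — holds.
(c) = T OR T OR T = true.
(3): T AND F AND T → false.
Overall: F OR F OR F → false.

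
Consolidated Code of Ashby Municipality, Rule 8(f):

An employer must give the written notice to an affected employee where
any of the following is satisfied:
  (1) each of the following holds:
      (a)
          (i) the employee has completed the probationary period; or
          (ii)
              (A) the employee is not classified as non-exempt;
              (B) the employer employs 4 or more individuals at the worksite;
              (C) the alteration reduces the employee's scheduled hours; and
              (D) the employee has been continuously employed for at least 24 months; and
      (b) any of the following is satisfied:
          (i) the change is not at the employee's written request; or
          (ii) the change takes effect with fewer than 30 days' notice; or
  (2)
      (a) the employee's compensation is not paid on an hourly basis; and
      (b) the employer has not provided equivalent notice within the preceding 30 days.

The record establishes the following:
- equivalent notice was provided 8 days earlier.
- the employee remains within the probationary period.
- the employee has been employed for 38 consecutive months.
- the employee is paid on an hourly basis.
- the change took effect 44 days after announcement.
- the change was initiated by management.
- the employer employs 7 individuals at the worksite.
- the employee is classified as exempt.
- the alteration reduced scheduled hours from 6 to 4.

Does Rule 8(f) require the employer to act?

(i) past probation — not satisfied.
(A) not (non-exempt) — met.
(B) ≥ 4 at site — holds.
(C) hours reduced — satisfied.
(D) tenure ≥ 24 mo. — satisfied.
So (ii) is satisfied (T AND T AND T AND T).
So (a) is satisfied (F OR T).
(i) not employee-requested — holds.
(ii) < 30 days' notice — fails.
(b) = T OR F = true.
(1): T AND T → true.
(a) not (hourly-paid) — not met.
(b) no recent notice — not met.
(2): F AND F → false.
So Overall is satisfied (T OR F).

Yes — required.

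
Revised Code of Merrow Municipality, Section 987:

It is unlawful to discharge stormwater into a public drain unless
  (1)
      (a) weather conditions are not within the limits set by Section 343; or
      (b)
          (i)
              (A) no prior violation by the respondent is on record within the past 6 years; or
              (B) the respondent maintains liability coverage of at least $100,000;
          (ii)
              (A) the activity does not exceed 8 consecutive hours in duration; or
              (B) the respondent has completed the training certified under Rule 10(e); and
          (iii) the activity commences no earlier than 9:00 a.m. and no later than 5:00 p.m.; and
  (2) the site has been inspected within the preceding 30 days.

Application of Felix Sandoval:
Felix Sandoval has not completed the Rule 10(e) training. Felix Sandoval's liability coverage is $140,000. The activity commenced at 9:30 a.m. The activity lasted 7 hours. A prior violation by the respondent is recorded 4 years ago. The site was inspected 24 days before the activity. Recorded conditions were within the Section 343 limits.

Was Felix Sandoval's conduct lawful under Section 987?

Yes — lawful.

(a) not (weather ok) — not met.
(A) no prior violation — not satisfied.
(B) coverage ≥ $100,000 — holds.
(i) = F OR T = true.
(A) ≤ 8 hrs duration — met.
(B) training certified — fails.
(ii) = T OR F = true.
(iii) start within hours — satisfied.
(b): T AND T AND T → true.
(1): F OR T → true.
(2) site inspected — satisfied.
Overall = T AND T = true.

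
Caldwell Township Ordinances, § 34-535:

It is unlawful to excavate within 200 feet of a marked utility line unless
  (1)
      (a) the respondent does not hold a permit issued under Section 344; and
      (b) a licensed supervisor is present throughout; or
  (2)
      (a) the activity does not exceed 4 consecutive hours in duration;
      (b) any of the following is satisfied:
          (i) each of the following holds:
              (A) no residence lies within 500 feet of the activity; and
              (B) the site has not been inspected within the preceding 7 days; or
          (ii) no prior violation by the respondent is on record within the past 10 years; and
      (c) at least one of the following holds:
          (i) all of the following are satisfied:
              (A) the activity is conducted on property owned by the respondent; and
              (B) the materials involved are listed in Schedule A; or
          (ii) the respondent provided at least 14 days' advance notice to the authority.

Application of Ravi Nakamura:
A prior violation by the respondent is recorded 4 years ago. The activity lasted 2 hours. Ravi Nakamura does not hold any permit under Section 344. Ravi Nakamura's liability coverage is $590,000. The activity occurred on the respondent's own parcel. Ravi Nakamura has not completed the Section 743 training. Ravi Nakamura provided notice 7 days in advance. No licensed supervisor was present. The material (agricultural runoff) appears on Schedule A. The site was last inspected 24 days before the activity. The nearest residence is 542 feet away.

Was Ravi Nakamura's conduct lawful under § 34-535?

Yes — lawful.

(a) not (holds permit) — met.
(b) supervisor present — fails.
(1) = T AND F = false.
(a) ≤ 4 hrs duration — satisfied.
(A) no residence in 500 ft — met.
(B) not (site inspected) — met.
So (i) is satisfied (T AND T).
(ii) no prior violation — not met.
(b) = T OR F = true.
(A) own property — met.
(B) Schedule A material — met.
(i) = T AND T = true.
(ii) ≥14 days' notice — fails.
(c) = T OR F = true.
(2): T AND T AND T → true.
So Overall is satisfied (F OR T).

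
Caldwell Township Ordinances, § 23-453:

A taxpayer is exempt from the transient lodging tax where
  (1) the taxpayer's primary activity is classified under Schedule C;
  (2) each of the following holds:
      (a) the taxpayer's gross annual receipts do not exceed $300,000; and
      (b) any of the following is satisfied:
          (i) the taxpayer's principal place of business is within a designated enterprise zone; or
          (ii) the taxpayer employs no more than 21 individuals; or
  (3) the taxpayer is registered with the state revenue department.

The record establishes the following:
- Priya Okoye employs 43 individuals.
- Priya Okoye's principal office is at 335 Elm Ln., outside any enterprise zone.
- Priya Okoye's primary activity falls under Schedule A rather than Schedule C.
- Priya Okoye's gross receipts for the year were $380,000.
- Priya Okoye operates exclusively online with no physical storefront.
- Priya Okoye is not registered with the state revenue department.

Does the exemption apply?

No — not exempt.

(1) Schedule C activity — fails.
(a) receipts ≤ $300,000 — not satisfied.
(i) in enterprise zone — not satisfied.
(ii) ≤ 21 employees — not met.
(b): F OR F → false.
(2) = F AND F = false.
(3) state-registered — not met.
So Overall is not satisfied (F OR F OR F).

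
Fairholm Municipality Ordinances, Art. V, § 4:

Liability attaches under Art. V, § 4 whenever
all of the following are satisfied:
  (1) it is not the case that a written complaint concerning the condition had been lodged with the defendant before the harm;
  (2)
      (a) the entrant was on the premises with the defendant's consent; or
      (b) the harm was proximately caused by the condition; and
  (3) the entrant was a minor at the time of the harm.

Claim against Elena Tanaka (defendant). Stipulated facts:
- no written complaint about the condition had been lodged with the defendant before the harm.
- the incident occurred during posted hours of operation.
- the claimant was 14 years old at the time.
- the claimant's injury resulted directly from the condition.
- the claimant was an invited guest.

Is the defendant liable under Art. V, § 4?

Yes — liable.

(1) not (complaint lodged) — holds.
(a) consent to enter — satisfied.
(b) proximate cause — holds.
(2): T OR T → true.
(3) entrant a minor — holds.
So Overall is satisfied (T AND T AND T).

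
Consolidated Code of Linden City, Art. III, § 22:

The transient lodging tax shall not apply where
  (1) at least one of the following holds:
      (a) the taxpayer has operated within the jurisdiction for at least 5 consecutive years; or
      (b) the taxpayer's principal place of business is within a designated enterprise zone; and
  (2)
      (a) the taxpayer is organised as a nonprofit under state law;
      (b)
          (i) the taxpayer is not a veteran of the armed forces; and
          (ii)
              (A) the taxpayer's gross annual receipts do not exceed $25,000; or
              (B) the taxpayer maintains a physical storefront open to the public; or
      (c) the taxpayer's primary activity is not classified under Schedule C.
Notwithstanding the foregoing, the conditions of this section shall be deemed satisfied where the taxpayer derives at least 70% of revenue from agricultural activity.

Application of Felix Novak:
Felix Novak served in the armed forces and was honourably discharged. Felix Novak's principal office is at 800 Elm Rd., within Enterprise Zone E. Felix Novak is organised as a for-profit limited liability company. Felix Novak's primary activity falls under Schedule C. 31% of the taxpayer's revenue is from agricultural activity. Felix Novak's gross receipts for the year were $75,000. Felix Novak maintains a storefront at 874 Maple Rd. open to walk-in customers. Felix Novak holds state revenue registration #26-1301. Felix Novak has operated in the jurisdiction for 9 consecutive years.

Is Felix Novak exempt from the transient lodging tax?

(a) ≥ 5 yrs in jurisdiction — holds.
(b) in enterprise zone — holds.
So (1) is satisfied (T OR T).
(a) nonprofit — not met.
(i) not (veteran) — fails.
(A) receipts ≤ $25,000 — not satisfied.
(B) has storefront — satisfied.
So (ii) is satisfied (F OR T).
So (b) is not satisfied (F AND T).
(c) not (Schedule C activity) — not satisfied.
(2): F OR F OR F → false.
So Overall is not satisfied (T AND F).
Exception (≥70% agricultural) — not satisfied.
Result: main false OR exception false → false.

No — not exempt.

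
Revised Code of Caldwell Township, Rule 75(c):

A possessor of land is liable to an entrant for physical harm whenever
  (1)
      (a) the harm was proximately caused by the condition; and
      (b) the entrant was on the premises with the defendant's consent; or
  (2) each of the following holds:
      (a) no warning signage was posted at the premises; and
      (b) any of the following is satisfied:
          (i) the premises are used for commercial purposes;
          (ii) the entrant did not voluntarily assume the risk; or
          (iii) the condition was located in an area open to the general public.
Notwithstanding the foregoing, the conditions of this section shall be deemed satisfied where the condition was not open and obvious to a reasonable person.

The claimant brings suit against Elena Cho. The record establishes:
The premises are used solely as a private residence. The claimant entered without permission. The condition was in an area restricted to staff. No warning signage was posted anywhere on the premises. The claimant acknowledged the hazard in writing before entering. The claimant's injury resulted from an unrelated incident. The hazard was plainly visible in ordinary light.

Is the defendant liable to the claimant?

No — not liable.

(a) proximate cause — not satisfied.
(b) consent to enter — not satisfied.
(1) = F AND F = false.
(a) no signage posted — satisfied.
(i) commercial use — not met.
(ii) no assumed risk — not satisfied.
(iii) public area — not met.
So (b) is not satisfied (F OR F OR F).
(2): T AND F → false.
Overall: F OR F → false.
Exception (not open/obvious) — not satisfied.
Result: main false OR exception false → false.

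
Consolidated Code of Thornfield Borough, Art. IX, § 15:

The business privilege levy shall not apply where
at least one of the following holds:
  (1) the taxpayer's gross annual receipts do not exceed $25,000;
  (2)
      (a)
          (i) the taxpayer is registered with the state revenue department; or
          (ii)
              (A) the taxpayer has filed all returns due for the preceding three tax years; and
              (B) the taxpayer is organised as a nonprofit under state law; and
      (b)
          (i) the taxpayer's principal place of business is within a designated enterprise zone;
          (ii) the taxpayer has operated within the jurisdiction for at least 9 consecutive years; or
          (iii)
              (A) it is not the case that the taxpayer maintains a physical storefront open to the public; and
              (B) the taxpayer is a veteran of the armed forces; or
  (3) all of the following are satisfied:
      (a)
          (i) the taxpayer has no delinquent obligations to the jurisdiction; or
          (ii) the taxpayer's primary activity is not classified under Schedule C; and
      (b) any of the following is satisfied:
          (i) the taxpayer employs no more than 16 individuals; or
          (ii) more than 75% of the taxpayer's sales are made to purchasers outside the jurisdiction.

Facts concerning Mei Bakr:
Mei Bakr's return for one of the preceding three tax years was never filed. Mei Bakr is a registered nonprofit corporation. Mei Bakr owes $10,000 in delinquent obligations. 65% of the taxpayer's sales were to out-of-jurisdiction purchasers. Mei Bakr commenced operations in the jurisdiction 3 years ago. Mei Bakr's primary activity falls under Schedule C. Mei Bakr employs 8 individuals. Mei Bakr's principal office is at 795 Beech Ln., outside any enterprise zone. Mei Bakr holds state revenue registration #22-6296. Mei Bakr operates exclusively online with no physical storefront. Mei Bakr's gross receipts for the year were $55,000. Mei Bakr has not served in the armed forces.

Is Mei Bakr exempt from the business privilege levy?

(1) receipts ≤ $25,000 — not satisfied.
(i) state-registered — met.
(A) returns current — fails.
(B) nonprofit — met.
(ii): F AND T → false.
So (a) is satisfied (T OR F).
(i) in enterprise zone — not met.
(ii) ≥ 9 yrs in jurisdiction — fails.
(A) not (has storefront) — satisfied.
(B) veteran — fails.
So (iii) is not satisfied (T AND F).
(b): F OR F OR F → false.
So (2) is not satisfied (T AND F).
(i) no delinquency — fails.
(ii) not (Schedule C activity) — not met.
(a): F OR F → false.
(i) ≤ 16 employees — met.
(ii) >75% out-of-jur. sales — not met.
(b): T OR F → true.
So (3) is not satisfied (F AND T).
So Overall is not satisfied (F OR F OR F).

No — not exempt.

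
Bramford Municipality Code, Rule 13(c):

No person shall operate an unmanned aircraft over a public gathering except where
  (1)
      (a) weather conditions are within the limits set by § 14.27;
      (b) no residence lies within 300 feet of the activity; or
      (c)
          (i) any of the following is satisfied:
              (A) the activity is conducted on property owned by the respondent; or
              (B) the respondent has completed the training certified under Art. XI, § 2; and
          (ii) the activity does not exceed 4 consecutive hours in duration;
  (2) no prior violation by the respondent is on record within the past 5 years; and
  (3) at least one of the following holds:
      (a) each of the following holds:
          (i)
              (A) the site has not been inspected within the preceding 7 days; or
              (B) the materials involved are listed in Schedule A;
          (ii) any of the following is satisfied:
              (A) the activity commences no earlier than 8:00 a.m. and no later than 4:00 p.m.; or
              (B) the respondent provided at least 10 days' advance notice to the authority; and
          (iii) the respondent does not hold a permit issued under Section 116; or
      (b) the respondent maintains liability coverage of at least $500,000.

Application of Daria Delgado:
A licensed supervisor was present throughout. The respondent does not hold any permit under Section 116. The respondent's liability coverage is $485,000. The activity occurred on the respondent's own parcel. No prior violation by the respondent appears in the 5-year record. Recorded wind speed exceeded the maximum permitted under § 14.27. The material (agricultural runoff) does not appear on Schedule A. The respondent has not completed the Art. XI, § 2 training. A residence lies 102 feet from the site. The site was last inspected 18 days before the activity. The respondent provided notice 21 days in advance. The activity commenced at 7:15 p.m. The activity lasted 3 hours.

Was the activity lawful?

(a) weather ok — not satisfied.
(b) no residence in 300 ft — fails.
(A) own property — met.
(B) training certified — not satisfied.
(i): T OR F → true.
(ii) ≤ 4 hrs duration — satisfied.
So (c) is satisfied (T AND T).
(1) = F OR F OR T = true.
(2) no prior violation — met.
(A) not (site inspected) — met.
(B) Schedule A material — not satisfied.
(i): T OR F → true.
(A) start within hours — not met.
(B) ≥10 days' notice — holds.
(ii): F OR T → true.
(iii) not (holds permit) — met.
(a): T AND T AND T → true.
(b) coverage ≥ $500,000 — fails.
(3): T OR F → true.
Overall: T AND T AND T → true.

Yes — lawful.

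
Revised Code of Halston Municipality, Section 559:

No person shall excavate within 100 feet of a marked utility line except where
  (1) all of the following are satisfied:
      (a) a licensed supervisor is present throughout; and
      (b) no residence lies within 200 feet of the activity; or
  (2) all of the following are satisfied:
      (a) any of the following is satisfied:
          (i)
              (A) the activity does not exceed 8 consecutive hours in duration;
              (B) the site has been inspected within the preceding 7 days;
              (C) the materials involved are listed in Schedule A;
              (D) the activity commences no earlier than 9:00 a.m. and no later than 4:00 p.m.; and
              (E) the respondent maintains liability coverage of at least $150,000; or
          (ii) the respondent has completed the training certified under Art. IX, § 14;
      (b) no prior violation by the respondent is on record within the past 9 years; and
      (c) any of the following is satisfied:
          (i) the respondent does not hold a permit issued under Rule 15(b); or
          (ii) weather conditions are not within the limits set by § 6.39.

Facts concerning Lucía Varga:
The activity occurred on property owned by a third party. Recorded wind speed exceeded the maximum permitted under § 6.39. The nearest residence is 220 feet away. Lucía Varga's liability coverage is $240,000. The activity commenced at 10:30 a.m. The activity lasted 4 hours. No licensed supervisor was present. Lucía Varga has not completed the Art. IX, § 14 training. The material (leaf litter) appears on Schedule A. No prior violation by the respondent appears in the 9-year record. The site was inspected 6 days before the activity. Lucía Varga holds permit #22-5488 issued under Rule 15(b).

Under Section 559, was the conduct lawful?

(a) supervisor present — fails.
(b) no residence in 200 ft — satisfied.
(1) = F AND T = false.
(A) ≤ 8 hrs duration — holds.
(B) site inspected — satisfied.
(C) Schedule A material — satisfied.
(D) start within hours — holds.
(E) coverage ≥ $150,000 — satisfied.
(i) = T AND T AND T AND T AND T = true.
(ii) training certified — not satisfied.
(a) = T OR F = true.
(b) no prior violation — holds.
(i) not (holds permit) — not met.
(ii) not (weather ok) — met.
So (c) is satisfied (F OR T).
(2) = T AND T AND T = true.
Overall = F OR T = true.

Yes — lawful.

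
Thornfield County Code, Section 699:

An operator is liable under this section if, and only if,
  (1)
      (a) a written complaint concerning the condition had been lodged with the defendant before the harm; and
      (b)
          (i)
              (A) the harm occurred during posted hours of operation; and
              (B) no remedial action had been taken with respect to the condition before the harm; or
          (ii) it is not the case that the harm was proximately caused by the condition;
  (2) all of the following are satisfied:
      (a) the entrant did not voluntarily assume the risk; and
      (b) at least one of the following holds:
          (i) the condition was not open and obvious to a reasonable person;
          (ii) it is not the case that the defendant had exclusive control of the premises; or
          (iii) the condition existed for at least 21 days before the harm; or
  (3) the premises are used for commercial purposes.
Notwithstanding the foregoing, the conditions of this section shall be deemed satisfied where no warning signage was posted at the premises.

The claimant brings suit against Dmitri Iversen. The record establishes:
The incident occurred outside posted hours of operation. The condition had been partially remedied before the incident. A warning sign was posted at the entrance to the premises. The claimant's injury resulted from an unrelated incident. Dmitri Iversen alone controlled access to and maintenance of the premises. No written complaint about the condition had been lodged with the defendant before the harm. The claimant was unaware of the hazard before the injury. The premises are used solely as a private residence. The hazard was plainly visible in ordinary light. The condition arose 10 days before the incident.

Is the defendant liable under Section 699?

(a) complaint lodged — fails.
(A) during posted hours — fails.
(B) no remedial action — not met.
(i) = F AND F = false.
(ii) not (proximate cause) — satisfied.
So (b) is satisfied (F OR T).
(1) = F AND T = false.
(a) no assumed risk — holds.
(i) not open/obvious — not satisfied.
(ii) not (exclusive control) — not satisfied.
(iii) condition ≥21 days old — not met.
(b) = F OR F OR F = false.
(2) = T AND F = false.
(3) commercial use — not satisfied.
So Overall is not satisfied (F OR F OR F).
Exception (no signage posted) — not satisfied.
Result: main false OR exception false → false.

No — not liable.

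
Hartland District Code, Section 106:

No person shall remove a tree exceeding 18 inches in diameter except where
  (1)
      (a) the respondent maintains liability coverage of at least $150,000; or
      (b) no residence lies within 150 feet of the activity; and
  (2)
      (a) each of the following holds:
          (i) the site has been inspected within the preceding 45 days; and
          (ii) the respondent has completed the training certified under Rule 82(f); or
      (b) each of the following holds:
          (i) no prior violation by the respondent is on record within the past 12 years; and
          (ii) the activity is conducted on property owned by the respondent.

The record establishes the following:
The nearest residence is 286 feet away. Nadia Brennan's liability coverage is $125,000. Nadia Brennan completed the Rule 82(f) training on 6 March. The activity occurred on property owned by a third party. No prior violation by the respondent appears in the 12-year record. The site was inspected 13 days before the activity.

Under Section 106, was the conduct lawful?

Yes — lawful.

(a) coverage ≥ $150,000 — not met.
(b) no residence in 150 ft — holds.
(1): F OR T → true.
(i) site inspected — holds.
(ii) training certified — holds.
(a): T AND T → true.
(i) no prior violation — satisfied.
(ii) own property — not satisfied.
(b) = T AND F = false.
(2): T OR F → true.
Overall: T AND T → true.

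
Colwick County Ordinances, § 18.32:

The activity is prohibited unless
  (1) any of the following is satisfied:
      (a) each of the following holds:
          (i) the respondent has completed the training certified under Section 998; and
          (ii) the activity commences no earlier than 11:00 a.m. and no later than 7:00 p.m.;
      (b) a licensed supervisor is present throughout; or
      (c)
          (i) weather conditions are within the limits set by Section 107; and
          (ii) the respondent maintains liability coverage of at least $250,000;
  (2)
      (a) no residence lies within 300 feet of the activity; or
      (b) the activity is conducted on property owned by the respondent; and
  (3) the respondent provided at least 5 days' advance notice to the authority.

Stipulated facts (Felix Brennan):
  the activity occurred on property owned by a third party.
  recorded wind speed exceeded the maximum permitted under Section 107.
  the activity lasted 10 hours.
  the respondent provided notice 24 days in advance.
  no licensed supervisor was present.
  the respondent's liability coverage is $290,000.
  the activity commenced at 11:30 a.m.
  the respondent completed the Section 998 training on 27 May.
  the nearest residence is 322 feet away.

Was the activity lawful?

Yes — lawful.

(i) training certified — satisfied.
(ii) start within hours — holds.
(a) = T AND T = true.
(b) supervisor present — not met.
(i) weather ok — fails.
(ii) coverage ≥ $250,000 — met.
So (c) is not satisfied (F AND T).
(1): T OR F OR F → true.
(a) no residence in 300 ft — holds.
(b) own property — fails.
(2): T OR F → true.
(3) ≥5 days' notice — holds.
So Overall is satisfied (T AND T AND T).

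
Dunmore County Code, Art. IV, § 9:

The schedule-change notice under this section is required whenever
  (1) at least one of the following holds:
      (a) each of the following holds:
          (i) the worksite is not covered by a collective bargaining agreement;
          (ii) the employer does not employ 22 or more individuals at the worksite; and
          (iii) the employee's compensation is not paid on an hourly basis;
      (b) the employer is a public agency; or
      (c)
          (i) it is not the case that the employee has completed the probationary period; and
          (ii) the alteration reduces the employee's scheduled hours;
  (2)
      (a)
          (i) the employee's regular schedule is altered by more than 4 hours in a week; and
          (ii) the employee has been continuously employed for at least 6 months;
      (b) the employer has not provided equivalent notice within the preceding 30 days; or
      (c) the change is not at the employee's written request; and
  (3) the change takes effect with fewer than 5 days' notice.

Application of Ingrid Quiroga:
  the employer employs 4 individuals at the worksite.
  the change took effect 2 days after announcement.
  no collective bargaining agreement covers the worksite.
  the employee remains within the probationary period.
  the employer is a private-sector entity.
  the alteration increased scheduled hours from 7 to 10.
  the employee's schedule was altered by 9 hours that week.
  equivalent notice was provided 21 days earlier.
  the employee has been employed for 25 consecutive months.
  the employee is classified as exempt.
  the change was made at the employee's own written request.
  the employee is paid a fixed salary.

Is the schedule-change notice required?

(i) no CBA — satisfied.
(ii) not (≥ 22 at site) — holds.
(iii) not (hourly-paid) — holds.
So (a) is satisfied (T AND T AND T).
(b) public agency — not met.
(i) not (past probation) — met.
(ii) hours reduced — not met.
(c): T AND F → false.
So (1) is satisfied (T OR F OR F).
(i) schedule shift > 4h — met.
(ii) tenure ≥ 6 mo. — met.
So (a) is satisfied (T AND T).
(b) no recent notice — fails.
(c) not employee-requested — not satisfied.
(2) = T OR F OR F = true.
(3) < 5 days' notice — met.
Overall = T AND T AND T = true.

Yes — required.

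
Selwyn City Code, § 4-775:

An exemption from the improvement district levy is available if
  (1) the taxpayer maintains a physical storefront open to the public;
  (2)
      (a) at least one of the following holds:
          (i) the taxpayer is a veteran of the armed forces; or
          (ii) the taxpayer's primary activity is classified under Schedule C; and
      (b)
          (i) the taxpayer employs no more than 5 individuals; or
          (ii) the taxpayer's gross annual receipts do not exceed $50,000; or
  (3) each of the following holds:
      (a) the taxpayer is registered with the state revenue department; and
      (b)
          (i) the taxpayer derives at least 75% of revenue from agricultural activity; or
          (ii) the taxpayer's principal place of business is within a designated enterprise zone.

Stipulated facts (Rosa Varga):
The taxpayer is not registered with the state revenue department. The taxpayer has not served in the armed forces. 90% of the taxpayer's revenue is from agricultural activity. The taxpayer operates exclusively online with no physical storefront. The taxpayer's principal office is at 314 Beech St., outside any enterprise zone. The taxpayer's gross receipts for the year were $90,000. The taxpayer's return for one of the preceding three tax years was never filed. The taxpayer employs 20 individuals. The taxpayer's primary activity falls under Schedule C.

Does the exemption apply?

No — not exempt.

(1) has storefront — fails.
(i) veteran — not satisfied.
(ii) Schedule C activity — holds.
So (a) is satisfied (F OR T).
(i) ≤ 5 employees — fails.
(ii) receipts ≤ $50,000 — fails.
(b): F OR F → false.
So (2) is not satisfied (T AND F).
(a) state-registered — fails.
(i) ≥75% agricultural — holds.
(ii) in enterprise zone — not satisfied.
So (b) is satisfied (T OR F).
So (3) is not satisfied (F AND T).
Overall: F OR F OR F → false.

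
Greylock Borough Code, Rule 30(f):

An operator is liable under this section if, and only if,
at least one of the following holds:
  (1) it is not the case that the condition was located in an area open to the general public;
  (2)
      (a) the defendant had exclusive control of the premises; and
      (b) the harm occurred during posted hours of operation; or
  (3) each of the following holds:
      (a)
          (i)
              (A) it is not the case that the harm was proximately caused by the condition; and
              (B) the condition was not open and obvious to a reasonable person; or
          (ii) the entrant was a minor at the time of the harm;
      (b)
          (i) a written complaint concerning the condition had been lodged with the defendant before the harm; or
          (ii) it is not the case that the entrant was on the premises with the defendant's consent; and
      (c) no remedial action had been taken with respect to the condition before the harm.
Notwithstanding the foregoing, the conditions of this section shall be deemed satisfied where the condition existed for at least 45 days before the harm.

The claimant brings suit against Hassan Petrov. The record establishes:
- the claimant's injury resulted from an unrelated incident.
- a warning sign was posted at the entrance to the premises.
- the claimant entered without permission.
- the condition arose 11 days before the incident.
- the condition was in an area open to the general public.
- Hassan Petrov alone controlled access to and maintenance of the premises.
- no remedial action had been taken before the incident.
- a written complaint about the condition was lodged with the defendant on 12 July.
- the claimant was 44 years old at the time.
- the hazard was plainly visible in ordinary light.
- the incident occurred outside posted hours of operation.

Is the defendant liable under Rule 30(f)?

No — not liable.

(1) not (public area) — not satisfied.
(a) exclusive control — satisfied.
(b) during posted hours — not satisfied.
(2): T AND F → false.
(A) not (proximate cause) — met.
(B) not open/obvious — fails.
(i): T AND F → false.
(ii) entrant a minor — not satisfied.
(a) = F OR F = false.
(i) complaint lodged — holds.
(ii) not (consent to enter) — met.
(b): T OR T → true.
(c) no remedial action — holds.
So (3) is not satisfied (F AND T AND T).
So Overall is not satisfied (F OR F OR F).
Exception (condition ≥45 days old) — not satisfied.
Result: main false OR exception false → false.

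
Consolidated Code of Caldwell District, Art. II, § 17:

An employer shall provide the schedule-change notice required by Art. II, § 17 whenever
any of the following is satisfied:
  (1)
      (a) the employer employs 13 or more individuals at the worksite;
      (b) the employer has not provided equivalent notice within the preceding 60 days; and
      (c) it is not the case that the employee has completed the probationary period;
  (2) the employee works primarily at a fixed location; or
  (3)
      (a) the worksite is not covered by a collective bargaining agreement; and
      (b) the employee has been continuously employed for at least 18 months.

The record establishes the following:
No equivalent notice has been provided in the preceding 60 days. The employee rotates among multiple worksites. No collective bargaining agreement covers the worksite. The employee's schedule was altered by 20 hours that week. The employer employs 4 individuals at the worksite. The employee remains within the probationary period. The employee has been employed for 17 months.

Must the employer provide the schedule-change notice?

(a) ≥ 13 at site — not met.
(b) no recent notice — satisfied.
(c) not (past probation) — satisfied.
(1) = F AND T AND T = false.
(2) fixed location — not satisfied.
(a) no CBA — satisfied.
(b) tenure ≥ 18 mo. — not met.
(3) = T AND F = false.
Overall: F OR F OR F → false.

No — not required.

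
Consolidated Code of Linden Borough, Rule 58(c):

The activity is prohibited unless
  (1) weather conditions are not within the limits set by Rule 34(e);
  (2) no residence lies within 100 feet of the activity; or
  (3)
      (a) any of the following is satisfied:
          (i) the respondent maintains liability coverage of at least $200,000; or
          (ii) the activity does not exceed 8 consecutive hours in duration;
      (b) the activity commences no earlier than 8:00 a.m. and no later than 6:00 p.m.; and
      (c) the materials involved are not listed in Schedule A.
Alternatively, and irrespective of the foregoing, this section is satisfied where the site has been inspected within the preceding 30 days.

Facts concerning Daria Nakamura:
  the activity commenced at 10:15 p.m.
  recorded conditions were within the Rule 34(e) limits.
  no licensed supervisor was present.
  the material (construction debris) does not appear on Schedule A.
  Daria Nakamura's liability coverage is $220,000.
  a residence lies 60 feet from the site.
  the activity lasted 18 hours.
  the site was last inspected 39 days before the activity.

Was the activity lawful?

No — unlawful.

(1) not (weather ok) — fails.
(2) no residence in 100 ft — not met.
(i) coverage ≥ $200,000 — holds.
(ii) ≤ 8 hrs duration — not met.
(a): T OR F → true.
(b) start within hours — not satisfied.
(c) not (Schedule A material) — met.
So (3) is not satisfied (T AND F AND T).
So Overall is not satisfied (F OR F OR F).
Exception (site inspected) — not satisfied.
Result: main false OR exception false → false.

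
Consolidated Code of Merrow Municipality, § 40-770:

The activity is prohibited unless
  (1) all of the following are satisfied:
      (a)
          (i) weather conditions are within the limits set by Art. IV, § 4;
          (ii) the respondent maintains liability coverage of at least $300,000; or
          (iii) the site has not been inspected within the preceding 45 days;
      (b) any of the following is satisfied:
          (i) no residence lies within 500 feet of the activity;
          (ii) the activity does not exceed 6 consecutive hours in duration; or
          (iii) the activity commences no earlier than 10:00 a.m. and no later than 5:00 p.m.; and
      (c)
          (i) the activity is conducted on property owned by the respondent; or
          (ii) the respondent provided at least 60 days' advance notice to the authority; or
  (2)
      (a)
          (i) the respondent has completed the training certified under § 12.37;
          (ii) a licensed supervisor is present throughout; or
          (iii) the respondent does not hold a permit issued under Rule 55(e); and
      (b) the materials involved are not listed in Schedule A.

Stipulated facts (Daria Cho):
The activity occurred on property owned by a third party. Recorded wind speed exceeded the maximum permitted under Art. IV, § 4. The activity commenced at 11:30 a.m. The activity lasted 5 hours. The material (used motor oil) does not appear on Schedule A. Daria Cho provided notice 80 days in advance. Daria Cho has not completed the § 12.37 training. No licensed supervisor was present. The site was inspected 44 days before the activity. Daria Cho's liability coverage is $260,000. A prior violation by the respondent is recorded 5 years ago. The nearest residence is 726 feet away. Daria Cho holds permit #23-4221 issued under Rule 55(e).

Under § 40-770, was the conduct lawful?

No — unlawful.

(i) weather ok — not met.
(ii) coverage ≥ $300,000 — fails.
(iii) not (site inspected) — fails.
So (a) is not satisfied (F OR F OR F).
(i) no residence in 500 ft — holds.
(ii) ≤ 6 hrs duration — satisfied.
(iii) start within hours — met.
(b): T OR T OR T → true.
(i) own property — not met.
(ii) ≥60 days' notice — met.
(c) = F OR T = true.
(1) = F AND T AND T = false.
(i) training certified — fails.
(ii) supervisor present — not met.
(iii) not (holds permit) — not satisfied.
(a): F OR F OR F → false.
(b) not (Schedule A material) — holds.
(2): F AND T → false.
Overall: F OR F → false.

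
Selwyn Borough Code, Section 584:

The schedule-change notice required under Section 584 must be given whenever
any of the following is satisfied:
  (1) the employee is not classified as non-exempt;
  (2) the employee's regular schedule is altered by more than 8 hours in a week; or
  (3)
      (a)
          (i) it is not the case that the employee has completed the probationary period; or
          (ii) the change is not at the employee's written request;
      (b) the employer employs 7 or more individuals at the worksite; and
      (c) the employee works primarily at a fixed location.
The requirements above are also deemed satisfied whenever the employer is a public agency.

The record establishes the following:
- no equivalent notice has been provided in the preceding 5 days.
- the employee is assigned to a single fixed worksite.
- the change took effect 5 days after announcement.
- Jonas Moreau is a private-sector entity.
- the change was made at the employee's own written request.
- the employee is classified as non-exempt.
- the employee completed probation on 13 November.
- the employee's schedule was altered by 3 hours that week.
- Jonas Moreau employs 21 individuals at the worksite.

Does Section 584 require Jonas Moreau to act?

No — not required.

(1) not (non-exempt) — not met.
(2) schedule shift > 8h — not met.
(i) not (past probation) — not met.
(ii) not employee-requested — fails.
(a) = F OR F = false.
(b) ≥ 7 at site — met.
(c) fixed location — holds.
(3): F AND T AND T → false.
So Overall is not satisfied (F OR F OR F).
Exception (public agency) — not satisfied.
Result: main false OR exception false → false.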